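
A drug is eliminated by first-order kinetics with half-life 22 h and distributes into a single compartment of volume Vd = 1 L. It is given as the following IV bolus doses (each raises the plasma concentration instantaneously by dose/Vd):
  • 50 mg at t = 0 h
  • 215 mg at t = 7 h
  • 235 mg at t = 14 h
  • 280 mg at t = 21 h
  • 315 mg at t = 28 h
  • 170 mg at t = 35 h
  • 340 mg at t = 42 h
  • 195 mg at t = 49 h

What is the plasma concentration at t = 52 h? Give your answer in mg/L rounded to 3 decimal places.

911.116 mg/L

k = ln 2 / 22 = 0.03151 per h
Dose 1 (50 mg at t=0 h): 50·exp(−0.03151·52) = 9.715 mg/L
Dose 2 (215 mg at t=7 h): 215·exp(−0.03151·45) = 52.083 mg/L
Dose 3 (235 mg at t=14 h): 235·exp(−0.03151·38) = 70.975 mg/L
Dose 4 (280 mg at t=21 h): 280·exp(−0.03151·31) = 105.434 mg/L
Dose 5 (315 mg at t=28 h): 315·exp(−0.03151·24) = 147.882 mg/L
Dose 6 (170 mg at t=35 h): 170·exp(−0.03151·17) = 99.503 mg/L
Dose 7 (340 mg at t=42 h): 340·exp(−0.03151·10) = 248.112 mg/L
Dose 8 (195 mg at t=49 h): 195·exp(−0.03151·3) = 177.413 mg/L
C(52) = 9.715 + 52.083 + 70.975 + 105.434 + 147.882 + 99.503 + 248.112 + 177.413 = 911.116 mg/L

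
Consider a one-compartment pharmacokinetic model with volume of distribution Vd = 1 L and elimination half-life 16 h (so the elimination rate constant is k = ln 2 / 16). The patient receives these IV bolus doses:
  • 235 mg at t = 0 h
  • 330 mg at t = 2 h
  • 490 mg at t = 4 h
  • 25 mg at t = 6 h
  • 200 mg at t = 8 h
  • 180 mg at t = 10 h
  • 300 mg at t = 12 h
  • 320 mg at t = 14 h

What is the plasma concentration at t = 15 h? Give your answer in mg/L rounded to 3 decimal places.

k = ln 2 / 16 = 0.04332 per h
Dose 1 (235 mg at t=0 h): 235·exp(−0.04332·15) = 122.702 mg/L
Dose 2 (330 mg at t=2 h): 330·exp(−0.04332·13) = 187.900 mg/L
Dose 3 (490 mg at t=4 h): 490·exp(−0.04332·11) = 304.255 mg/L
Dose 4 (25 mg at t=6 h): 25·exp(−0.04332·9) = 16.928 mg/L
Dose 5 (200 mg at t=8 h): 200·exp(−0.04332·7) = 147.683 mg/L
Dose 6 (180 mg at t=10 h): 180·exp(−0.04332·5) = 144.944 mg/L
Dose 7 (300 mg at t=12 h): 300·exp(−0.04332·3) = 263.438 mg/L
Dose 8 (320 mg at t=14 h): 320·exp(−0.04332·1) = 306.433 mg/L
C(15) = 122.702 + 187.900 + 304.255 + 16.928 + 147.683 + 144.944 + 263.438 + 306.433 = 1494.283 mg/L

1494.283 mg/L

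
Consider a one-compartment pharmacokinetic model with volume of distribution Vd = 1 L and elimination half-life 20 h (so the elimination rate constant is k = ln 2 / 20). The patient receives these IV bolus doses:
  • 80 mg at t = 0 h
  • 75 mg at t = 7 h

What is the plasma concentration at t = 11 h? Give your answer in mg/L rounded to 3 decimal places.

119.933 mg/L

k = ln 2 / 20 = 0.03466 per h
Dose 1 (80 mg at t=0 h): 80·exp(−0.03466·11) = 54.642 mg/L
Dose 2 (75 mg at t=7 h): 75·exp(−0.03466·4) = 65.291 mg/L
C(11) = 54.642 + 65.291 = 119.933 mg/L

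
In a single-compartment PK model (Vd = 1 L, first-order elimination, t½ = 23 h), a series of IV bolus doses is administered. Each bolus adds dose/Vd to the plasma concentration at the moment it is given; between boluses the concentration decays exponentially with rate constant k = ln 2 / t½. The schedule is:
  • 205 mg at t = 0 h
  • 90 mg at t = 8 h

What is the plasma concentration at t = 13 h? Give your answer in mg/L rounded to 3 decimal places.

k = ln 2 / 23 = 0.03014 per h
Dose 1 (205 mg at t=0 h): 205·exp(−0.03014·13) = 138.550 mg/L
Dose 2 (90 mg at t=8 h): 90·exp(−0.03014·5) = 77.411 mg/L
C(13) = 138.550 + 77.411 = 215.961 mg/L

215.961 mg/L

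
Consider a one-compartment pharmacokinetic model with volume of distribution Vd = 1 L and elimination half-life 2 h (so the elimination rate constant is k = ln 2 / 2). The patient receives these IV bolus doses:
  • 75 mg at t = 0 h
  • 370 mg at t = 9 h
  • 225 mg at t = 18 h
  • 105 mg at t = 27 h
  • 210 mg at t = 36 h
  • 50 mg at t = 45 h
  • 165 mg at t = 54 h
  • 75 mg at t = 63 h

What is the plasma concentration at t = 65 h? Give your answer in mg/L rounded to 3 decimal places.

k = ln 2 / 2 = 0.34657 per h
Dose 1 (75 mg at t=0 h): 75·exp(−0.34657·65) = 0.000 mg/L
Dose 2 (370 mg at t=9 h): 370·exp(−0.34657·56) = 0.000 mg/L
Dose 3 (225 mg at t=18 h): 225·exp(−0.34657·47) = 0.000 mg/L
Dose 4 (105 mg at t=27 h): 105·exp(−0.34657·38) = 0.000 mg/L
Dose 5 (210 mg at t=36 h): 210·exp(−0.34657·29) = 0.009 mg/L
Dose 6 (50 mg at t=45 h): 50·exp(−0.34657·20) = 0.049 mg/L
Dose 7 (165 mg at t=54 h): 165·exp(−0.34657·11) = 3.646 mg/L
Dose 8 (75 mg at t=63 h): 75·exp(−0.34657·2) = 37.500 mg/L
C(65) = 0.000 + 0.000 + 0.000 + 0.000 + 0.009 + 0.049 + 3.646 + 37.500 = 41.204 mg/L

41.204 mg/L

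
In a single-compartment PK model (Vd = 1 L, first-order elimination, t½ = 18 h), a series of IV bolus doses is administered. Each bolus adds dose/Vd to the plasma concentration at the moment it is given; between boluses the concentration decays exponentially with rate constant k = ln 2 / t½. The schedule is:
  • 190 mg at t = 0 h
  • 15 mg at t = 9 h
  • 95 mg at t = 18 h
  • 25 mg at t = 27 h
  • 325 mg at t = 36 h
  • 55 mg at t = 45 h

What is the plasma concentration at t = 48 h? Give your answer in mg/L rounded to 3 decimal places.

328.060 mg/L

k = ln 2 / 18 = 0.03851 per h
Dose 1 (190 mg at t=0 h): 190·exp(−0.03851·48) = 29.923 mg/L
Dose 2 (15 mg at t=9 h): 15·exp(−0.03851·39) = 3.341 mg/L
Dose 3 (95 mg at t=18 h): 95·exp(−0.03851·30) = 29.923 mg/L
Dose 4 (25 mg at t=27 h): 25·exp(−0.03851·21) = 11.136 mg/L
Dose 5 (325 mg at t=36 h): 325·exp(−0.03851·12) = 204.737 mg/L
Dose 6 (55 mg at t=45 h): 55·exp(−0.03851·3) = 48.999 mg/L
C(48) = 29.923 + 3.341 + 29.923 + 11.136 + 204.737 + 48.999 = 328.060 mg/L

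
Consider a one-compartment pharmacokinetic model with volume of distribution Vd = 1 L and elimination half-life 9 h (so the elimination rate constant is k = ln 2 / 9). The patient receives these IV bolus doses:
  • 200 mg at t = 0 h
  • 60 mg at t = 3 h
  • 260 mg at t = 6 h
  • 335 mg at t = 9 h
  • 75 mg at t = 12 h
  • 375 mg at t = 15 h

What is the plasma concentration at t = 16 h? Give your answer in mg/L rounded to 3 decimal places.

k = ln 2 / 9 = 0.07702 per h
Dose 1 (200 mg at t=0 h): 200·exp(−0.07702·16) = 58.326 mg/L
Dose 2 (60 mg at t=3 h): 60·exp(−0.07702·13) = 22.046 mg/L
Dose 3 (260 mg at t=6 h): 260·exp(−0.07702·10) = 120.364 mg/L
Dose 4 (335 mg at t=9 h): 335·exp(−0.07702·7) = 195.394 mg/L
Dose 5 (75 mg at t=12 h): 75·exp(−0.07702·4) = 55.115 mg/L
Dose 6 (375 mg at t=15 h): 375·exp(−0.07702·1) = 347.203 mg/L
C(16) = 58.326 + 22.046 + 120.364 + 195.394 + 55.115 + 347.203 = 798.448 mg/L

798.448 mg/L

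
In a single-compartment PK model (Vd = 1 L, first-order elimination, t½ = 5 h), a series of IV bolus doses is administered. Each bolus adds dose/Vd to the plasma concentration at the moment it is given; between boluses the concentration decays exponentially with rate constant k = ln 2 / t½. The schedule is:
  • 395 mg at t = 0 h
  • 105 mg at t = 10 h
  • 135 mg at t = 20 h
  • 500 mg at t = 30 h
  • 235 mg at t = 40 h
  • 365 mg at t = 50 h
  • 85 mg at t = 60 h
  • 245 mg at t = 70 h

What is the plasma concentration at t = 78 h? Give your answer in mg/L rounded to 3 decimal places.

k = ln 2 / 5 = 0.13863 per h
Dose 1 (395 mg at t=0 h): 395·exp(−0.13863·78) = 0.008 mg/L
Dose 2 (105 mg at t=10 h): 105·exp(−0.13863·68) = 0.008 mg/L
Dose 3 (135 mg at t=20 h): 135·exp(−0.13863·58) = 0.043 mg/L
Dose 4 (500 mg at t=30 h): 500·exp(−0.13863·48) = 0.644 mg/L
Dose 5 (235 mg at t=40 h): 235·exp(−0.13863·38) = 1.211 mg/L
Dose 6 (365 mg at t=50 h): 365·exp(−0.13863·28) = 7.525 mg/L
Dose 7 (85 mg at t=60 h): 85·exp(−0.13863·18) = 7.010 mg/L
Dose 8 (245 mg at t=70 h): 245·exp(−0.13863·8) = 80.820 mg/L
C(78) = 0.008 + 0.008 + 0.043 + 0.644 + 1.211 + 7.525 + 7.010 + 80.820 = 97.271 mg/L

97.271 mg/L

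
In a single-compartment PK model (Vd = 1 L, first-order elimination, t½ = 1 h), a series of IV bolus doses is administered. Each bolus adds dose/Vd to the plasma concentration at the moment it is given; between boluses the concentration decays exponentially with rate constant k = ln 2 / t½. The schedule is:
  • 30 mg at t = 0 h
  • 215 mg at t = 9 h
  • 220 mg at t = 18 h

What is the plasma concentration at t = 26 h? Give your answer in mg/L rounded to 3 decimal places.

k = ln 2 / 1 = 0.69315 per h
Dose 1 (30 mg at t=0 h): 30·exp(−0.69315·26) = 0.000 mg/L
Dose 2 (215 mg at t=9 h): 215·exp(−0.69315·17) = 0.002 mg/L
Dose 3 (220 mg at t=18 h): 220·exp(−0.69315·8) = 0.859 mg/L
C(26) = 0.000 + 0.002 + 0.859 = 0.861 mg/L

0.861 mg/L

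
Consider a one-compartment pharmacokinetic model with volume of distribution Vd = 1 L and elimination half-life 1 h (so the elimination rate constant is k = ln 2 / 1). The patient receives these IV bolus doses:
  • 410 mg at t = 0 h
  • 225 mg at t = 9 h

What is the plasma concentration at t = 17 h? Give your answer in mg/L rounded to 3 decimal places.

0.882 mg/L

k = ln 2 / 1 = 0.69315 per h
Dose 1 (410 mg at t=0 h): 410·exp(−0.69315·17) = 0.003 mg/L
Dose 2 (225 mg at t=9 h): 225·exp(−0.69315·8) = 0.879 mg/L
C(17) = 0.003 + 0.879 = 0.882 mg/L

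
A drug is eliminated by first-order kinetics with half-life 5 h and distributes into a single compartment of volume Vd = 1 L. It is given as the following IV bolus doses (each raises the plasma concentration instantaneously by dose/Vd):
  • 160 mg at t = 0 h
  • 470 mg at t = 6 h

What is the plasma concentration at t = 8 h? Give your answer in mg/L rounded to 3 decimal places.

408.974 mg/L

k = ln 2 / 5 = 0.13863 per h
Dose 1 (160 mg at t=0 h): 160·exp(−0.13863·8) = 52.780 mg/L
Dose 2 (470 mg at t=6 h): 470·exp(−0.13863·2) = 356.193 mg/L
C(8) = 52.780 + 356.193 = 408.974 mg/L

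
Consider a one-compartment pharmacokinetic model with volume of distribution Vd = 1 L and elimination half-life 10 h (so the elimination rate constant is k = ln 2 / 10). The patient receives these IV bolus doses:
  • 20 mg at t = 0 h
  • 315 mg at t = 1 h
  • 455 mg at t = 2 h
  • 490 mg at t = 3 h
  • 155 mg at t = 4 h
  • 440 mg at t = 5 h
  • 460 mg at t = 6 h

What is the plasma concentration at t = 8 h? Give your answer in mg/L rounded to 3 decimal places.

k = ln 2 / 10 = 0.06931 per h
Dose 1 (20 mg at t=0 h): 20·exp(−0.06931·8) = 11.487 mg/L
Dose 2 (315 mg at t=1 h): 315·exp(−0.06931·7) = 193.905 mg/L
Dose 3 (455 mg at t=2 h): 455·exp(−0.06931·6) = 300.188 mg/L
Dose 4 (490 mg at t=3 h): 490·exp(−0.06931·5) = 346.482 mg/L
Dose 5 (155 mg at t=4 h): 155·exp(−0.06931·4) = 117.468 mg/L
Dose 6 (440 mg at t=5 h): 440·exp(−0.06931·3) = 357.391 mg/L
Dose 7 (460 mg at t=6 h): 460·exp(−0.06931·2) = 400.453 mg/L
C(8) = 11.487 + 193.905 + 300.188 + 346.482 + 117.468 + 357.391 + 400.453 = 1727.375 mg/L

1727.375 mg/L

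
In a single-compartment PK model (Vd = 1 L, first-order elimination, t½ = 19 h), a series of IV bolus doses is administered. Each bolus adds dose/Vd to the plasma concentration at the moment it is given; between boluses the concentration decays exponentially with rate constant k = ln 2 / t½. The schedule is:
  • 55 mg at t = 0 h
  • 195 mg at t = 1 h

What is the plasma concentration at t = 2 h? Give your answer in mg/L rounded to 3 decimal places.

239.144 mg/L

k = ln 2 / 19 = 0.03648 per h
Dose 1 (55 mg at t=0 h): 55·exp(−0.03648·2) = 51.130 mg/L
Dose 2 (195 mg at t=1 h): 195·exp(−0.03648·1) = 188.014 mg/L
C(2) = 51.130 + 188.014 = 239.144 mg/L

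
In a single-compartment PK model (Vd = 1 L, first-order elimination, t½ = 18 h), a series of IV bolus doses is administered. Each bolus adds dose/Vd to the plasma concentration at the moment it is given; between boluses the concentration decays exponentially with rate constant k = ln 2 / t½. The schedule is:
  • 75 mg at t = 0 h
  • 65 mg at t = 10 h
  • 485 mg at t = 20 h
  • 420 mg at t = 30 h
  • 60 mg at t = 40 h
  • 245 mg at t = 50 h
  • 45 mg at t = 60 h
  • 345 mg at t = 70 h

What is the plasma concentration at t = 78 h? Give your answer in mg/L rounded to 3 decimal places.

k = ln 2 / 18 = 0.03851 per h
Dose 1 (75 mg at t=0 h): 75·exp(−0.03851·78) = 3.720 mg/L
Dose 2 (65 mg at t=10 h): 65·exp(−0.03851·68) = 4.739 mg/L
Dose 3 (485 mg at t=20 h): 485·exp(−0.03851·58) = 51.970 mg/L
Dose 4 (420 mg at t=30 h): 420·exp(−0.03851·48) = 66.146 mg/L
Dose 5 (60 mg at t=40 h): 60·exp(−0.03851·38) = 13.888 mg/L
Dose 6 (245 mg at t=50 h): 245·exp(−0.03851·28) = 83.348 mg/L
Dose 7 (45 mg at t=60 h): 45·exp(−0.03851·18) = 22.500 mg/L
Dose 8 (345 mg at t=70 h): 345·exp(−0.03851·8) = 253.529 mg/L
C(78) = 3.720 + 4.739 + 51.970 + 66.146 + 13.888 + 83.348 + 22.500 + 253.529 = 499.841 mg/L

499.841 mg/L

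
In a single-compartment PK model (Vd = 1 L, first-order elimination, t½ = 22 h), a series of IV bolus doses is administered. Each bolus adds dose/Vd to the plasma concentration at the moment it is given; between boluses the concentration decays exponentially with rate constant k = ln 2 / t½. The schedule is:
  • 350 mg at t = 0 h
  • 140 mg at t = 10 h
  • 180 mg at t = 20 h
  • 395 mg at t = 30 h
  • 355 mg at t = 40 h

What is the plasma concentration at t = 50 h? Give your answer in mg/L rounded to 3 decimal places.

651.481 mg/L

k = ln 2 / 22 = 0.03151 per h
Dose 1 (350 mg at t=0 h): 350·exp(−0.03151·50) = 72.428 mg/L
Dose 2 (140 mg at t=10 h): 140·exp(−0.03151·40) = 39.701 mg/L
Dose 3 (180 mg at t=20 h): 180·exp(−0.03151·30) = 69.948 mg/L
Dose 4 (395 mg at t=30 h): 395·exp(−0.03151·20) = 210.346 mg/L
Dose 5 (355 mg at t=40 h): 355·exp(−0.03151·10) = 259.058 mg/L
C(50) = 72.428 + 39.701 + 69.948 + 210.346 + 259.058 = 651.481 mg/L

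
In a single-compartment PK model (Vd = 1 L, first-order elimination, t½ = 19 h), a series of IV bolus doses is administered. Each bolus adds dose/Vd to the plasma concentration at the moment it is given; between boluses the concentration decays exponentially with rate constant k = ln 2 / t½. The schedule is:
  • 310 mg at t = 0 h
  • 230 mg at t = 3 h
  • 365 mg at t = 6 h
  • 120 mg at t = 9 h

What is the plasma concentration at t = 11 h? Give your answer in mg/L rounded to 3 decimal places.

k = ln 2 / 19 = 0.03648 per h
Dose 1 (310 mg at t=0 h): 310·exp(−0.03648·11) = 207.530 mg/L
Dose 2 (230 mg at t=3 h): 230·exp(−0.03648·8) = 171.782 mg/L
Dose 3 (365 mg at t=6 h): 365·exp(−0.03648·5) = 304.141 mg/L
Dose 4 (120 mg at t=9 h): 120·exp(−0.03648·2) = 111.556 mg/L
C(11) = 207.530 + 171.782 + 304.141 + 111.556 = 795.009 mg/L

795.009 mg/L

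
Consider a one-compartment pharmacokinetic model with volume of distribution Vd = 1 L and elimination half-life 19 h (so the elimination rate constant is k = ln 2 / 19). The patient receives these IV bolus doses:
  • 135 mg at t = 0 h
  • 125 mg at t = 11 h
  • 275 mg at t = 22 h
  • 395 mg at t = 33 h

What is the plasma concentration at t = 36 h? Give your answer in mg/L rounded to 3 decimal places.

605.583 mg/L

k = ln 2 / 19 = 0.03648 per h
Dose 1 (135 mg at t=0 h): 135·exp(−0.03648·36) = 36.305 mg/L
Dose 2 (125 mg at t=11 h): 125·exp(−0.03648·25) = 50.213 mg/L
Dose 3 (275 mg at t=22 h): 275·exp(−0.03648·14) = 165.014 mg/L
Dose 4 (395 mg at t=33 h): 395·exp(−0.03648·3) = 354.051 mg/L
C(36) = 36.305 + 50.213 + 165.014 + 354.051 = 605.583 mg/L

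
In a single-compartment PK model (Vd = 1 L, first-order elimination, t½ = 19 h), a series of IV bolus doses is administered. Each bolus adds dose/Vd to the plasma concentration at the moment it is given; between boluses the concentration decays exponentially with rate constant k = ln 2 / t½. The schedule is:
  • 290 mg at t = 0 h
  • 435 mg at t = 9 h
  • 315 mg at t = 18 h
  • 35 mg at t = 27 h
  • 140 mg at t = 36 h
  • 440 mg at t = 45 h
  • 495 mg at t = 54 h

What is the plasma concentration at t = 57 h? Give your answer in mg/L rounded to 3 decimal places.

992.168 mg/L

k = ln 2 / 19 = 0.03648 per h
Dose 1 (290 mg at t=0 h): 290·exp(−0.03648·57) = 36.250 mg/L
Dose 2 (435 mg at t=9 h): 435·exp(−0.03648·48) = 75.508 mg/L
Dose 3 (315 mg at t=18 h): 315·exp(−0.03648·39) = 75.929 mg/L
Dose 4 (35 mg at t=27 h): 35·exp(−0.03648·30) = 11.715 mg/L
Dose 5 (140 mg at t=36 h): 140·exp(−0.03648·21) = 65.074 mg/L
Dose 6 (440 mg at t=45 h): 440·exp(−0.03648·12) = 284.007 mg/L
Dose 7 (495 mg at t=54 h): 495·exp(−0.03648·3) = 443.684 mg/L
C(57) = 36.250 + 75.508 + 75.929 + 11.715 + 65.074 + 284.007 + 443.684 = 992.168 mg/L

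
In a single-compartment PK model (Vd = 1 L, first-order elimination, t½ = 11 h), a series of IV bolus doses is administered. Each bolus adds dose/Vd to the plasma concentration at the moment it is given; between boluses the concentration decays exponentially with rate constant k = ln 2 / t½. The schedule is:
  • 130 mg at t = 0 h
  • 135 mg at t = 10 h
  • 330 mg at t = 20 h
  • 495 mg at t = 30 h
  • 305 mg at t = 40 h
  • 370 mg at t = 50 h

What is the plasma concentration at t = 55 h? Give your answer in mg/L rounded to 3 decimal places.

539.312 mg/L

k = ln 2 / 11 = 0.06301 per h
Dose 1 (130 mg at t=0 h): 130·exp(−0.06301·55) = 4.062 mg/L
Dose 2 (135 mg at t=10 h): 135·exp(−0.06301·45) = 7.922 mg/L
Dose 3 (330 mg at t=20 h): 330·exp(−0.06301·35) = 36.366 mg/L
Dose 4 (495 mg at t=30 h): 495·exp(−0.06301·25) = 102.434 mg/L
Dose 5 (305 mg at t=40 h): 305·exp(−0.06301·15) = 118.523 mg/L
Dose 6 (370 mg at t=50 h): 370·exp(−0.06301·5) = 270.004 mg/L
C(55) = 4.062 + 7.922 + 36.366 + 102.434 + 118.523 + 270.004 = 539.312 mg/L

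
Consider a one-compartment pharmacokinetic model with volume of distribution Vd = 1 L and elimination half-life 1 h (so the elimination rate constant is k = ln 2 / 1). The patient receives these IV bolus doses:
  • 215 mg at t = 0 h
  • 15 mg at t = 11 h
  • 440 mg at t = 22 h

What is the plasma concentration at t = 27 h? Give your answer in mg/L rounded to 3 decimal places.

k = ln 2 / 1 = 0.69315 per h
Dose 1 (215 mg at t=0 h): 215·exp(−0.69315·27) = 0.000 mg/L
Dose 2 (15 mg at t=11 h): 15·exp(−0.69315·16) = 0.000 mg/L
Dose 3 (440 mg at t=22 h): 440·exp(−0.69315·5) = 13.750 mg/L
C(27) = 0.000 + 0.000 + 13.750 = 13.750 mg/L

13.750 mg/L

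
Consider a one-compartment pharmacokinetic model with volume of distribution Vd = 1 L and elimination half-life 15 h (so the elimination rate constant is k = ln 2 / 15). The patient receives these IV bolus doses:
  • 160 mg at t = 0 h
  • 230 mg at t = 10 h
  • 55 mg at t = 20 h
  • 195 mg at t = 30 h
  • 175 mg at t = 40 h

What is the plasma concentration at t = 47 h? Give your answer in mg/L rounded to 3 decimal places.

291.167 mg/L

k = ln 2 / 15 = 0.04621 per h
Dose 1 (160 mg at t=0 h): 160·exp(−0.04621·47) = 18.234 mg/L
Dose 2 (230 mg at t=10 h): 230·exp(−0.04621·37) = 41.609 mg/L
Dose 3 (55 mg at t=20 h): 55·exp(−0.04621·27) = 15.795 mg/L
Dose 4 (195 mg at t=30 h): 195·exp(−0.04621·17) = 88.893 mg/L
Dose 5 (175 mg at t=40 h): 175·exp(−0.04621·7) = 126.636 mg/L
C(47) = 18.234 + 41.609 + 15.795 + 88.893 + 126.636 = 291.167 mg/L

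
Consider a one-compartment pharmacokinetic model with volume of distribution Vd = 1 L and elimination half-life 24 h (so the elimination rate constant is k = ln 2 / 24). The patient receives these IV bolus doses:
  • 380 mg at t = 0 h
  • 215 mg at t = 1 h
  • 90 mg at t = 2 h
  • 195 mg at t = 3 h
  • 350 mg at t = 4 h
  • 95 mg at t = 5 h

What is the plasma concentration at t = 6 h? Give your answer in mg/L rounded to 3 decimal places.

k = ln 2 / 24 = 0.02888 per h
Dose 1 (380 mg at t=0 h): 380·exp(−0.02888·6) = 319.541 mg/L
Dose 2 (215 mg at t=1 h): 215·exp(−0.02888·5) = 186.090 mg/L
Dose 3 (90 mg at t=2 h): 90·exp(−0.02888·4) = 80.181 mg/L
Dose 4 (195 mg at t=3 h): 195·exp(−0.02888·3) = 178.816 mg/L
Dose 5 (350 mg at t=4 h): 350·exp(−0.02888·2) = 330.356 mg/L
Dose 6 (95 mg at t=5 h): 95·exp(−0.02888·1) = 92.296 mg/L
C(6) = 319.541 + 186.090 + 80.181 + 178.816 + 330.356 + 92.296 = 1187.279 mg/L

1187.279 mg/L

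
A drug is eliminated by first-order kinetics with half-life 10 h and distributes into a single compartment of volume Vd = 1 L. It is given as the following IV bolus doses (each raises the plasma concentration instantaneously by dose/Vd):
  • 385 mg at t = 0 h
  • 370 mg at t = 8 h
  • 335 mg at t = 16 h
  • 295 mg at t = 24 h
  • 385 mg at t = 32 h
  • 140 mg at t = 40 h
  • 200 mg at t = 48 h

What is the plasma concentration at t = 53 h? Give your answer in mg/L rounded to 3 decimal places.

379.506 mg/L

k = ln 2 / 10 = 0.06931 per h
Dose 1 (385 mg at t=0 h): 385·exp(−0.06931·53) = 9.772 mg/L
Dose 2 (370 mg at t=8 h): 370·exp(−0.06931·45) = 16.352 mg/L
Dose 3 (335 mg at t=16 h): 335·exp(−0.06931·37) = 25.777 mg/L
Dose 4 (295 mg at t=24 h): 295·exp(−0.06931·29) = 39.522 mg/L
Dose 5 (385 mg at t=32 h): 385·exp(−0.06931·21) = 89.804 mg/L
Dose 6 (140 mg at t=40 h): 140·exp(−0.06931·13) = 56.858 mg/L
Dose 7 (200 mg at t=48 h): 200·exp(−0.06931·5) = 141.421 mg/L
C(53) = 9.772 + 16.352 + 25.777 + 39.522 + 89.804 + 56.858 + 141.421 = 379.506 mg/L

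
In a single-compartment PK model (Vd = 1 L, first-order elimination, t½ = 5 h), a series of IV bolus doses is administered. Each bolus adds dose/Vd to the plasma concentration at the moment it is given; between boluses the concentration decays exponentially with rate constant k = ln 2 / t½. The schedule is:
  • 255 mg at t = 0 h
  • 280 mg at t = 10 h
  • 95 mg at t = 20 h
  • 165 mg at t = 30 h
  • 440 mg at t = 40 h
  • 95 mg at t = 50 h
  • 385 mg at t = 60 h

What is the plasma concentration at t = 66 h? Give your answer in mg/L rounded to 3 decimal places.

k = ln 2 / 5 = 0.13863 per h
Dose 1 (255 mg at t=0 h): 255·exp(−0.13863·66) = 0.027 mg/L
Dose 2 (280 mg at t=10 h): 280·exp(−0.13863·56) = 0.119 mg/L
Dose 3 (95 mg at t=20 h): 95·exp(−0.13863·46) = 0.162 mg/L
Dose 4 (165 mg at t=30 h): 165·exp(−0.13863·36) = 1.122 mg/L
Dose 5 (440 mg at t=40 h): 440·exp(−0.13863·26) = 11.970 mg/L
Dose 6 (95 mg at t=50 h): 95·exp(−0.13863·16) = 10.338 mg/L
Dose 7 (385 mg at t=60 h): 385·exp(−0.13863·6) = 167.581 mg/L
C(66) = 0.027 + 0.119 + 0.162 + 1.122 + 11.970 + 10.338 + 167.581 = 191.319 mg/L

191.319 mg/L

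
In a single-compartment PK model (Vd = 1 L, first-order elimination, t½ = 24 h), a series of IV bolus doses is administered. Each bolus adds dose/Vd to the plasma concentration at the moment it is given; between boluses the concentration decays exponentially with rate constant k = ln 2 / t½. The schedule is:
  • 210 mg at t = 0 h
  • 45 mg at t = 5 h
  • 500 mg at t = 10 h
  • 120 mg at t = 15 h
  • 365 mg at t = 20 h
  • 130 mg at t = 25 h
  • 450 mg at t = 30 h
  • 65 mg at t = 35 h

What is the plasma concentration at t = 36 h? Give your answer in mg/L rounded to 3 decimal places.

k = ln 2 / 24 = 0.02888 per h
Dose 1 (210 mg at t=0 h): 210·exp(−0.02888·36) = 74.246 mg/L
Dose 2 (45 mg at t=5 h): 45·exp(−0.02888·31) = 18.382 mg/L
Dose 3 (500 mg at t=10 h): 500·exp(−0.02888·26) = 235.969 mg/L
Dose 4 (120 mg at t=15 h): 120·exp(−0.02888·21) = 65.430 mg/L
Dose 5 (365 mg at t=20 h): 365·exp(−0.02888·16) = 229.936 mg/L
Dose 6 (130 mg at t=25 h): 130·exp(−0.02888·11) = 94.617 mg/L
Dose 7 (450 mg at t=30 h): 450·exp(−0.02888·6) = 378.403 mg/L
Dose 8 (65 mg at t=35 h): 65·exp(−0.02888·1) = 63.150 mg/L
C(36) = 74.246 + 18.382 + 235.969 + 65.430 + 229.936 + 94.617 + 378.403 + 63.150 = 1160.133 mg/L

1160.133 mg/L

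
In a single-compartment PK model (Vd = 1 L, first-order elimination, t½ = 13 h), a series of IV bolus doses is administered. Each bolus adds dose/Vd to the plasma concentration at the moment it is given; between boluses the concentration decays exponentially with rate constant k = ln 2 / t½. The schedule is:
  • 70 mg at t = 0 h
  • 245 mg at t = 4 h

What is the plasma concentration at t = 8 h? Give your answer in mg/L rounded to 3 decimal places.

k = ln 2 / 13 = 0.05332 per h
Dose 1 (70 mg at t=0 h): 70·exp(−0.05332·8) = 45.693 mg/L
Dose 2 (245 mg at t=4 h): 245·exp(−0.05332·4) = 197.944 mg/L
C(8) = 45.693 + 197.944 = 243.637 mg/L

243.637 mg/L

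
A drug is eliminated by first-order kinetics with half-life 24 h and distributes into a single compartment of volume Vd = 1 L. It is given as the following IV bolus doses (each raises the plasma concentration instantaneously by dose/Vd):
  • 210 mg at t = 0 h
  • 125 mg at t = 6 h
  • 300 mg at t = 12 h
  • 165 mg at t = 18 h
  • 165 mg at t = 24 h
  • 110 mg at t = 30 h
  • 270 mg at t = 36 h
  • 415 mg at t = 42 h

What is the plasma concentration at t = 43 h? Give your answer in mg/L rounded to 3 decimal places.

1100.936 mg/L

k = ln 2 / 24 = 0.02888 per h
Dose 1 (210 mg at t=0 h): 210·exp(−0.02888·43) = 60.656 mg/L
Dose 2 (125 mg at t=6 h): 125·exp(−0.02888·37) = 42.936 mg/L
Dose 3 (300 mg at t=12 h): 300·exp(−0.02888·31) = 122.544 mg/L
Dose 4 (165 mg at t=18 h): 165·exp(−0.02888·25) = 80.151 mg/L
Dose 5 (165 mg at t=24 h): 165·exp(−0.02888·19) = 95.317 mg/L
Dose 6 (110 mg at t=30 h): 110·exp(−0.02888·13) = 75.567 mg/L
Dose 7 (270 mg at t=36 h): 270·exp(−0.02888·7) = 220.579 mg/L
Dose 8 (415 mg at t=42 h): 415·exp(−0.02888·1) = 403.186 mg/L
C(43) = 60.656 + 42.936 + 122.544 + 80.151 + 95.317 + 75.567 + 220.579 + 403.186 = 1100.936 mg/L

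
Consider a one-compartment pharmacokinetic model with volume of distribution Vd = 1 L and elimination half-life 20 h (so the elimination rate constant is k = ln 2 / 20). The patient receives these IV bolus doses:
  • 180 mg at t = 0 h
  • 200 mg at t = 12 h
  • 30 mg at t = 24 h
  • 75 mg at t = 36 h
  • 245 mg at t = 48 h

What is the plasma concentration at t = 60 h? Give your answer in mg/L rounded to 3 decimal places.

k = ln 2 / 20 = 0.03466 per h
Dose 1 (180 mg at t=0 h): 180·exp(−0.03466·60) = 22.500 mg/L
Dose 2 (200 mg at t=12 h): 200·exp(−0.03466·48) = 37.893 mg/L
Dose 3 (30 mg at t=24 h): 30·exp(−0.03466·36) = 8.615 mg/L
Dose 4 (75 mg at t=36 h): 75·exp(−0.03466·24) = 32.646 mg/L
Dose 5 (245 mg at t=48 h): 245·exp(−0.03466·12) = 161.640 mg/L
C(60) = 22.500 + 37.893 + 8.615 + 32.646 + 161.640 = 263.294 mg/L

263.294 mg/L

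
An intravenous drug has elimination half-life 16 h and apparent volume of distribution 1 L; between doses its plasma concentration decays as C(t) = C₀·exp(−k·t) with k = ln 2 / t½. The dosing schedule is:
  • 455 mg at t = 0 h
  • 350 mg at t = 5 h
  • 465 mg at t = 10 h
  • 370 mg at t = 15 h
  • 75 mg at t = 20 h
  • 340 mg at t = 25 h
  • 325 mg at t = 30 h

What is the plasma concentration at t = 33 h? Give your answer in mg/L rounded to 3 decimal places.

k = ln 2 / 16 = 0.04332 per h
Dose 1 (455 mg at t=0 h): 455·exp(−0.04332·33) = 108.927 mg/L
Dose 2 (350 mg at t=5 h): 350·exp(−0.04332·28) = 104.056 mg/L
Dose 3 (465 mg at t=10 h): 465·exp(−0.04332·23) = 171.681 mg/L
Dose 4 (370 mg at t=15 h): 370·exp(−0.04332·18) = 169.646 mg/L
Dose 5 (75 mg at t=20 h): 75·exp(−0.04332·13) = 42.705 mg/L
Dose 6 (340 mg at t=25 h): 340·exp(−0.04332·8) = 240.416 mg/L
Dose 7 (325 mg at t=30 h): 325·exp(−0.04332·3) = 285.391 mg/L
C(33) = 108.927 + 104.056 + 171.681 + 169.646 + 42.705 + 240.416 + 285.391 = 1122.822 mg/L

1122.822 mg/L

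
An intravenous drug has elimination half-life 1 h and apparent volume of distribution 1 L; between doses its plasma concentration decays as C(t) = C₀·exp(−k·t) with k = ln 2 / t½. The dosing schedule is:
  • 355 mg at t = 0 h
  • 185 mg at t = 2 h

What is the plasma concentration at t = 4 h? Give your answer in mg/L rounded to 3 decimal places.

68.438 mg/L

k = ln 2 / 1 = 0.69315 per h
Dose 1 (355 mg at t=0 h): 355·exp(−0.69315·4) = 22.188 mg/L
Dose 2 (185 mg at t=2 h): 185·exp(−0.69315·2) = 46.250 mg/L
C(4) = 22.188 + 46.250 = 68.438 mg/L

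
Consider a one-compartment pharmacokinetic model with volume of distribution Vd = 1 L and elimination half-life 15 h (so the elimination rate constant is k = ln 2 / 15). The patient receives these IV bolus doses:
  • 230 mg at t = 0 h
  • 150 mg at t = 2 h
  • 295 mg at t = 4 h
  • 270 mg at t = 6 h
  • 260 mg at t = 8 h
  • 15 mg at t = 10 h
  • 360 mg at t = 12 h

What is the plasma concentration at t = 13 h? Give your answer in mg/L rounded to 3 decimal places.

1169.534 mg/L

k = ln 2 / 15 = 0.04621 per h
Dose 1 (230 mg at t=0 h): 230·exp(−0.04621·13) = 126.135 mg/L
Dose 2 (150 mg at t=2 h): 150·exp(−0.04621·11) = 90.227 mg/L
Dose 3 (295 mg at t=4 h): 295·exp(−0.04621·9) = 194.627 mg/L
Dose 4 (270 mg at t=6 h): 270·exp(−0.04621·7) = 195.381 mg/L
Dose 5 (260 mg at t=8 h): 260·exp(−0.04621·5) = 206.362 mg/L
Dose 6 (15 mg at t=10 h): 15·exp(−0.04621·3) = 13.058 mg/L
Dose 7 (360 mg at t=12 h): 360·exp(−0.04621·1) = 343.743 mg/L
C(13) = 126.135 + 90.227 + 194.627 + 195.381 + 206.362 + 13.058 + 343.743 = 1169.534 mg/L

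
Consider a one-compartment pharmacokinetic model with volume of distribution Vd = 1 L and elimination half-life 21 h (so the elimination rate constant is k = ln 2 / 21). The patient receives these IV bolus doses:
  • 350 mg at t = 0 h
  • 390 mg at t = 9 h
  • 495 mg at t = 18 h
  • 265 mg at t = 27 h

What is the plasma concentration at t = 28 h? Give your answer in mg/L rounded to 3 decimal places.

k = ln 2 / 21 = 0.03301 per h
Dose 1 (350 mg at t=0 h): 350·exp(−0.03301·28) = 138.898 mg/L
Dose 2 (390 mg at t=9 h): 390·exp(−0.03301·19) = 208.307 mg/L
Dose 3 (495 mg at t=18 h): 495·exp(−0.03301·10) = 355.842 mg/L
Dose 4 (265 mg at t=27 h): 265·exp(−0.03301·1) = 256.396 mg/L
C(28) = 138.898 + 208.307 + 355.842 + 256.396 = 959.443 mg/L

959.443 mg/L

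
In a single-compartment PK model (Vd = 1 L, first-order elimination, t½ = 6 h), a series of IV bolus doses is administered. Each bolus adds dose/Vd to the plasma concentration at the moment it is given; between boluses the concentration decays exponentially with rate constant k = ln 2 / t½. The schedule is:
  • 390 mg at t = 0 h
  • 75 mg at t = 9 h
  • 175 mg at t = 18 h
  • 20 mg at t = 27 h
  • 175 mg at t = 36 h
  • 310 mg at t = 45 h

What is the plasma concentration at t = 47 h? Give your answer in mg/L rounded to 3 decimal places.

k = ln 2 / 6 = 0.11552 per h
Dose 1 (390 mg at t=0 h): 390·exp(−0.11552·47) = 1.710 mg/L
Dose 2 (75 mg at t=9 h): 75·exp(−0.11552·38) = 0.930 mg/L
Dose 3 (175 mg at t=18 h): 175·exp(−0.11552·29) = 6.138 mg/L
Dose 4 (20 mg at t=27 h): 20·exp(−0.11552·20) = 1.984 mg/L
Dose 5 (175 mg at t=36 h): 175·exp(−0.11552·11) = 49.108 mg/L
Dose 6 (310 mg at t=45 h): 310·exp(−0.11552·2) = 246.047 mg/L
C(47) = 1.710 + 0.930 + 6.138 + 1.984 + 49.108 + 246.047 = 305.918 mg/L

305.918 mg/L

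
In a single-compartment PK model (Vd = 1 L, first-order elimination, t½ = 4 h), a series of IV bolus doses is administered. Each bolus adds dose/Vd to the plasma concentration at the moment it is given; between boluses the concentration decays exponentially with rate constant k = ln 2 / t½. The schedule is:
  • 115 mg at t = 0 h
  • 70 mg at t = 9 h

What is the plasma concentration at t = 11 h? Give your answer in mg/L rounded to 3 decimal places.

66.592 mg/L

k = ln 2 / 4 = 0.17329 per h
Dose 1 (115 mg at t=0 h): 115·exp(−0.17329·11) = 17.095 mg/L
Dose 2 (70 mg at t=9 h): 70·exp(−0.17329·2) = 49.497 mg/L
C(11) = 17.095 + 49.497 = 66.592 mg/L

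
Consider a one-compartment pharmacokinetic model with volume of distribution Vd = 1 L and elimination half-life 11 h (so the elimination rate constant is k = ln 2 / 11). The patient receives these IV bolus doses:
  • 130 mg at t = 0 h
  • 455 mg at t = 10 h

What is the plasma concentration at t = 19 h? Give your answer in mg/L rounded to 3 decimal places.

k = ln 2 / 11 = 0.06301 per h
Dose 1 (130 mg at t=0 h): 130·exp(−0.06301·19) = 39.263 mg/L
Dose 2 (455 mg at t=10 h): 455·exp(−0.06301·9) = 258.056 mg/L
C(19) = 39.263 + 258.056 = 297.319 mg/L

297.319 mg/L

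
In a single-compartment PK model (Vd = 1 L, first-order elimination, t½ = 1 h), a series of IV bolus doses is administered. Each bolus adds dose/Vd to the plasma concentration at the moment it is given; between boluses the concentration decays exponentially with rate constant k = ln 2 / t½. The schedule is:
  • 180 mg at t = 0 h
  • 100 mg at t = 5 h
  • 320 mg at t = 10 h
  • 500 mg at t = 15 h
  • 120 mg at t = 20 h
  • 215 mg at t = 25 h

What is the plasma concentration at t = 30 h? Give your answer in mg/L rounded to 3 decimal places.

6.852 mg/L

k = ln 2 / 1 = 0.69315 per h
Dose 1 (180 mg at t=0 h): 180·exp(−0.69315·30) = 0.000 mg/L
Dose 2 (100 mg at t=5 h): 100·exp(−0.69315·25) = 0.000 mg/L
Dose 3 (320 mg at t=10 h): 320·exp(−0.69315·20) = 0.000 mg/L
Dose 4 (500 mg at t=15 h): 500·exp(−0.69315·15) = 0.015 mg/L
Dose 5 (120 mg at t=20 h): 120·exp(−0.69315·10) = 0.117 mg/L
Dose 6 (215 mg at t=25 h): 215·exp(−0.69315·5) = 6.719 mg/L
C(30) = 0.000 + 0.000 + 0.000 + 0.015 + 0.117 + 6.719 = 6.852 mg/L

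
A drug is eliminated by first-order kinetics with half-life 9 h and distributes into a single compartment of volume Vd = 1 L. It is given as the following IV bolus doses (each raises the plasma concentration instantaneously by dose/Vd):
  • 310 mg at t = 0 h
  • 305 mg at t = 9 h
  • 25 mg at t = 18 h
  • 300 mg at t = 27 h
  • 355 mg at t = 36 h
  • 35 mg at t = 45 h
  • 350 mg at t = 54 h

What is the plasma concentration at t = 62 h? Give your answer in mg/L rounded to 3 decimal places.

k = ln 2 / 9 = 0.07702 per h
Dose 1 (310 mg at t=0 h): 310·exp(−0.07702·62) = 2.616 mg/L
Dose 2 (305 mg at t=9 h): 305·exp(−0.07702·53) = 5.147 mg/L
Dose 3 (25 mg at t=18 h): 25·exp(−0.07702·44) = 0.844 mg/L
Dose 4 (300 mg at t=27 h): 300·exp(−0.07702·35) = 20.251 mg/L
Dose 5 (355 mg at t=36 h): 355·exp(−0.07702·26) = 47.928 mg/L
Dose 6 (35 mg at t=45 h): 35·exp(−0.07702·17) = 9.451 mg/L
Dose 7 (350 mg at t=54 h): 350·exp(−0.07702·8) = 189.010 mg/L
C(62) = 2.616 + 5.147 + 0.844 + 20.251 + 47.928 + 9.451 + 189.010 = 275.246 mg/L

275.246 mg/L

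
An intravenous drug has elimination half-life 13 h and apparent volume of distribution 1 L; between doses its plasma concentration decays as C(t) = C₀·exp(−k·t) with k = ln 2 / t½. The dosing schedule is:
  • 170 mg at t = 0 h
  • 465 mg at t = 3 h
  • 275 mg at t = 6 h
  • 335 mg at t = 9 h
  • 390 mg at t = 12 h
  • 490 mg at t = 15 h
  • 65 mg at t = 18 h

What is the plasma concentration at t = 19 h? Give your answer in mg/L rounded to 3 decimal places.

k = ln 2 / 13 = 0.05332 per h
Dose 1 (170 mg at t=0 h): 170·exp(−0.05332·19) = 61.728 mg/L
Dose 2 (465 mg at t=3 h): 465·exp(−0.05332·16) = 198.132 mg/L
Dose 3 (275 mg at t=6 h): 275·exp(−0.05332·13) = 137.500 mg/L
Dose 4 (335 mg at t=9 h): 335·exp(−0.05332·10) = 196.555 mg/L
Dose 5 (390 mg at t=12 h): 390·exp(−0.05332·7) = 268.517 mg/L
Dose 6 (490 mg at t=15 h): 490·exp(−0.05332·4) = 395.887 mg/L
Dose 7 (65 mg at t=18 h): 65·exp(−0.05332·1) = 61.625 mg/L
C(19) = 61.728 + 198.132 + 137.500 + 196.555 + 268.517 + 395.887 + 61.625 = 1319.944 mg/L

1319.944 mg/L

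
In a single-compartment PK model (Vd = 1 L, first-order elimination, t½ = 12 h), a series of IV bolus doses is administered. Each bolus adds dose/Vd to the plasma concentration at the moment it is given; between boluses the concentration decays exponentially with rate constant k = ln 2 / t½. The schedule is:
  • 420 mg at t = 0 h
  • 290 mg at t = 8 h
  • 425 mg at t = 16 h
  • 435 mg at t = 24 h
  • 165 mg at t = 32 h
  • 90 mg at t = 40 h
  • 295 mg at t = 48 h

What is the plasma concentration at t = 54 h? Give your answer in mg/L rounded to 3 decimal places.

k = ln 2 / 12 = 0.05776 per h
Dose 1 (420 mg at t=0 h): 420·exp(−0.05776·54) = 18.562 mg/L
Dose 2 (290 mg at t=8 h): 290·exp(−0.05776·46) = 20.345 mg/L
Dose 3 (425 mg at t=16 h): 425·exp(−0.05776·38) = 47.329 mg/L
Dose 4 (435 mg at t=24 h): 435·exp(−0.05776·30) = 76.898 mg/L
Dose 5 (165 mg at t=32 h): 165·exp(−0.05776·22) = 46.302 mg/L
Dose 6 (90 mg at t=40 h): 90·exp(−0.05776·14) = 40.090 mg/L
Dose 7 (295 mg at t=48 h): 295·exp(−0.05776·6) = 208.597 mg/L
C(54) = 18.562 + 20.345 + 47.329 + 76.898 + 46.302 + 40.090 + 208.597 = 458.122 mg/L

458.122 mg/L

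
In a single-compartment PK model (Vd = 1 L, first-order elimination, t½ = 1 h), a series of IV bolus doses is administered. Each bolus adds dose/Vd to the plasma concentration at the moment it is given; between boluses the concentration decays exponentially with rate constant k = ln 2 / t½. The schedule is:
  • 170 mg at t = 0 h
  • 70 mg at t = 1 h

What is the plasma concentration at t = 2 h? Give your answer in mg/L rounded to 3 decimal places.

k = ln 2 / 1 = 0.69315 per h
Dose 1 (170 mg at t=0 h): 170·exp(−0.69315·2) = 42.500 mg/L
Dose 2 (70 mg at t=1 h): 70·exp(−0.69315·1) = 35.000 mg/L
C(2) = 42.500 + 35.000 = 77.500 mg/L

77.500 mg/L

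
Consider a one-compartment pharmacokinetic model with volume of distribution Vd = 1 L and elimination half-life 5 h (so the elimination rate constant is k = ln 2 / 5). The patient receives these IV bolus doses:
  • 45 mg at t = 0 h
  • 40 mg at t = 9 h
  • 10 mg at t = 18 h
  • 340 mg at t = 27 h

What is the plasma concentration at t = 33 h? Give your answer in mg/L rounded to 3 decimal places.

151.143 mg/L

k = ln 2 / 5 = 0.13863 per h
Dose 1 (45 mg at t=0 h): 45·exp(−0.13863·33) = 0.464 mg/L
Dose 2 (40 mg at t=9 h): 40·exp(−0.13863·24) = 1.436 mg/L
Dose 3 (10 mg at t=18 h): 10·exp(−0.13863·15) = 1.250 mg/L
Dose 4 (340 mg at t=27 h): 340·exp(−0.13863·6) = 147.994 mg/L
C(33) = 0.464 + 1.436 + 1.250 + 147.994 = 151.143 mg/L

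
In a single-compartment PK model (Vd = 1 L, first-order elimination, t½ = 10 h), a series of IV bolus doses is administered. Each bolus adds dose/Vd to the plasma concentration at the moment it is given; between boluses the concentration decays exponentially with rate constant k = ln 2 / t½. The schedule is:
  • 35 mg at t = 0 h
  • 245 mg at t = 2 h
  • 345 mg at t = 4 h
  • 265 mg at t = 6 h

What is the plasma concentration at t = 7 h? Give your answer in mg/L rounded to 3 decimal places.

k = ln 2 / 10 = 0.06931 per h
Dose 1 (35 mg at t=0 h): 35·exp(−0.06931·7) = 21.545 mg/L
Dose 2 (245 mg at t=2 h): 245·exp(−0.06931·5) = 173.241 mg/L
Dose 3 (345 mg at t=4 h): 345·exp(−0.06931·3) = 280.227 mg/L
Dose 4 (265 mg at t=6 h): 265·exp(−0.06931·1) = 247.254 mg/L
C(7) = 21.545 + 173.241 + 280.227 + 247.254 = 722.267 mg/L

722.267 mg/L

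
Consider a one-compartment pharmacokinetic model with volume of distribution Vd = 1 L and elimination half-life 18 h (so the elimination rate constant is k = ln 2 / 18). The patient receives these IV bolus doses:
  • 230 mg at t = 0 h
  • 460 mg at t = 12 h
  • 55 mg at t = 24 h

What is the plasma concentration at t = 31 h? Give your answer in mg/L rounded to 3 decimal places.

k = ln 2 / 18 = 0.03851 per h
Dose 1 (230 mg at t=0 h): 230·exp(−0.03851·31) = 69.709 mg/L
Dose 2 (460 mg at t=12 h): 460·exp(−0.03851·19) = 221.311 mg/L
Dose 3 (55 mg at t=24 h): 55·exp(−0.03851·7) = 42.004 mg/L
C(31) = 69.709 + 221.311 + 42.004 = 333.025 mg/L

333.025 mg/L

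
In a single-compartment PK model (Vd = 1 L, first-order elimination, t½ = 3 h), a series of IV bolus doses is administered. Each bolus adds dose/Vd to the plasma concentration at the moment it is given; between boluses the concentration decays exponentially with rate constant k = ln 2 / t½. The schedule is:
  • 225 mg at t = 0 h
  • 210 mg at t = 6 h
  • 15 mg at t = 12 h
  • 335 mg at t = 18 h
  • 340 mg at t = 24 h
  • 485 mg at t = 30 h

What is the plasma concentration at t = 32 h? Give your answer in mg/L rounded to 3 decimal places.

k = ln 2 / 3 = 0.23105 per h
Dose 1 (225 mg at t=0 h): 225·exp(−0.23105·32) = 0.138 mg/L
Dose 2 (210 mg at t=6 h): 210·exp(−0.23105·26) = 0.517 mg/L
Dose 3 (15 mg at t=12 h): 15·exp(−0.23105·20) = 0.148 mg/L
Dose 4 (335 mg at t=18 h): 335·exp(−0.23105·14) = 13.190 mg/L
Dose 5 (340 mg at t=24 h): 340·exp(−0.23105·8) = 53.547 mg/L
Dose 6 (485 mg at t=30 h): 485·exp(−0.23105·2) = 305.531 mg/L
C(32) = 0.138 + 0.517 + 0.148 + 13.190 + 53.547 + 305.531 = 373.070 mg/L

373.070 mg/L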